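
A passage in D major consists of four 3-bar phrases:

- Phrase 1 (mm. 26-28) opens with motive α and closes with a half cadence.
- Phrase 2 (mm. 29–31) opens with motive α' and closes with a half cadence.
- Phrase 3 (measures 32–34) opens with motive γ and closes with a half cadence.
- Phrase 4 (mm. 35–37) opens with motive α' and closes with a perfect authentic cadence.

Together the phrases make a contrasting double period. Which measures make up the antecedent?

In a double period the first pair of phrases (ending half cadence) is the large antecedent and the second pair (ending perfect authentic cadence) is the large consequent; the antecedent is measures 26–31.

measures 26–31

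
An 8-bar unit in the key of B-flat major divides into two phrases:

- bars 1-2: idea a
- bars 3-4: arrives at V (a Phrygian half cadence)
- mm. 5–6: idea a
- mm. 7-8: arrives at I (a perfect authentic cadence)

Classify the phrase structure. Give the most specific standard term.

Phrase 1 ends with a Phrygian half cadence (weaker) and phrase 2 with a perfect authentic cadence (stronger): antecedent + consequent = a period.
The two phrases open with the same material (a / a), so the period is parallel.

parallel period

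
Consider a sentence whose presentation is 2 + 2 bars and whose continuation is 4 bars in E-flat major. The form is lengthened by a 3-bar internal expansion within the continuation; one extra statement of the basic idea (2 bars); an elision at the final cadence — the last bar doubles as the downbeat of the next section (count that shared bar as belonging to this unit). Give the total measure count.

Basic sentence: 2 + 2 + 4 = 8 bars.
8 (basic form) + 3 (internal expansion) + 2 (extra statement) = 13.
The elision shares a bar with the next section but does not change this unit's count.

13 measures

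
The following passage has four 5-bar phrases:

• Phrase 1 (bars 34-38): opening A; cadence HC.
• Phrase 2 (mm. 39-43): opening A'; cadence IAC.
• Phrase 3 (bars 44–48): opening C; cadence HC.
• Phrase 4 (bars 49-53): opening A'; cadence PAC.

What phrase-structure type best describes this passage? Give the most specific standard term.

contrasting double period

Four phrases in two halves: the first half (bars 34–43) ends with an imperfect authentic cadence, the second (mm. 44–53) with a perfect authentic cadence — a large antecedent–consequent pair, i.e. a double period.
Phrase 3 begins with different material from phrase 1, making it contrasting.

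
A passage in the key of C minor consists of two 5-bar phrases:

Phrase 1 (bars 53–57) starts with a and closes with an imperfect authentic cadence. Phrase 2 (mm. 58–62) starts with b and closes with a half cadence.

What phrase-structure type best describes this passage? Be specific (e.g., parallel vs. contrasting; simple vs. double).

The second phrase closes with a half cadence, which is not stronger than the first phrase's imperfect authentic cadence; without a weak→strong cadential pair there is no antecedent–consequent relationship, so this is a phrase group rather than a period.

phrase group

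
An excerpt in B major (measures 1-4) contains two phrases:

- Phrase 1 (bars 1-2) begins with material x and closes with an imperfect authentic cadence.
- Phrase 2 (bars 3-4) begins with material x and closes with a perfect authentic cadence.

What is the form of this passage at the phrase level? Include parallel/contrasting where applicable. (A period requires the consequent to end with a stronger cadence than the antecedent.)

Phrase 1 ends with an imperfect authentic cadence (weaker) and phrase 2 with a perfect authentic cadence (stronger): antecedent + consequent = a period.
The two phrases open with the same material (x / x), so the period is parallel.

parallel period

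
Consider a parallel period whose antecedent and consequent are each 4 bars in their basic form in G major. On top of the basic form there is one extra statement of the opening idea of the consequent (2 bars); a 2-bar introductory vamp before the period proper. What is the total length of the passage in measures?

Basic parallel period: 4 + 4 = 8 bars.
8 (basic form) + 2 (extra statement) + 2 (introduction) = 12.

12 measures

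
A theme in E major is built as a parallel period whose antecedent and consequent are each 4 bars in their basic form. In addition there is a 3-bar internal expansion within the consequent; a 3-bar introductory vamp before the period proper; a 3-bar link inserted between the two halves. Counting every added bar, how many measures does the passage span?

Basic parallel period: 4 + 4 = 8 bars.
8 (basic form) + 3 (internal expansion) + 3 (introduction) + 3 (link) = 17.

17 measures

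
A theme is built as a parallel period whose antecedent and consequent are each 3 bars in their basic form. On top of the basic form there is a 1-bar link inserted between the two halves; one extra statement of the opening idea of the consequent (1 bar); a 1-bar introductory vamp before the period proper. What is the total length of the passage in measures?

9 measures

Basic parallel period: 3 + 3 = 6 bars.
6 (basic form) + 1 (link) + 1 (extra statement) + 1 (introduction) = 9.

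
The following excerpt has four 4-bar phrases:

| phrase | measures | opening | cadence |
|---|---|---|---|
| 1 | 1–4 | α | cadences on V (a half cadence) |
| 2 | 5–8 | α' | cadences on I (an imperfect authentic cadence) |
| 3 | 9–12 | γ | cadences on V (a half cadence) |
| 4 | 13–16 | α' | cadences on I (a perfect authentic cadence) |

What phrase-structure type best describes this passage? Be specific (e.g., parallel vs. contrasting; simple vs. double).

contrasting double period

Four phrases in two halves: the first half (bars 1-8) ends with an imperfect authentic cadence, the second (measures 9–16) with a perfect authentic cadence — a large antecedent–consequent pair, i.e. a double period.
Phrase 3 begins with different material from phrase 1, making it contrasting.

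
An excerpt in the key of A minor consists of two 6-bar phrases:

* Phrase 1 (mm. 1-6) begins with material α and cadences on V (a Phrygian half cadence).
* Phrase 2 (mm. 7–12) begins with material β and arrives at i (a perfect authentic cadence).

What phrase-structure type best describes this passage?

contrasting period

Phrase 1 ends with a Phrygian half cadence (weaker) and phrase 2 with a perfect authentic cadence (stronger): antecedent + consequent = a period.
The two phrases open with different material (α / β), so the period is contrasting.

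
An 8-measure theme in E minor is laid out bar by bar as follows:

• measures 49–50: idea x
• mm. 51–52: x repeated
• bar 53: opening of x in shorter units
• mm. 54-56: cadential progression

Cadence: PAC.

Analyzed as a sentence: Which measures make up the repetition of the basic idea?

measures 51–52

The presentation of a sentence is the basic idea (bars 49–50) plus its repetition (mm. 51-52); the repetition of the basic idea is therefore mm. 51–52.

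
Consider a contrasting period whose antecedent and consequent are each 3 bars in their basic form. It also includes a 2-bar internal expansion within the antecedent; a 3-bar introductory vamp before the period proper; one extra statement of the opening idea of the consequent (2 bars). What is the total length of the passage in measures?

Basic contrasting period: 3 + 3 = 6 bars.
6 (basic form) + 2 (internal expansion) + 3 (introduction) + 2 (extra statement) = 13.

13 measures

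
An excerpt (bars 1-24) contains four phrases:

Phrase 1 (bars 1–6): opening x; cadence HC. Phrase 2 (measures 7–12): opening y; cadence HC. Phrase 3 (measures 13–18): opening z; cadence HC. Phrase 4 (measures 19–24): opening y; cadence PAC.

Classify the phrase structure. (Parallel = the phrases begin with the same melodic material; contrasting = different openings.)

contrasting double period

Four phrases in two halves: the first half (bars 1–12) ends with a half cadence, the second (bars 13–24) with a perfect authentic cadence — a large antecedent–consequent pair, i.e. a double period.
Phrase 3 begins with different material from phrase 1, making it contrasting.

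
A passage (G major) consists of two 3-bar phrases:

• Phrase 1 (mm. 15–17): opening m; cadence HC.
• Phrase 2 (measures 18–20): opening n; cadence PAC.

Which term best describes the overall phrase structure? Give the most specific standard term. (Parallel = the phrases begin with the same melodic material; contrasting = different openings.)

contrasting period

Phrase 1 ends with a half cadence (weaker) and phrase 2 with a perfect authentic cadence (stronger): antecedent + consequent = a period.
The two phrases open with different material (m / n), so the period is contrasting.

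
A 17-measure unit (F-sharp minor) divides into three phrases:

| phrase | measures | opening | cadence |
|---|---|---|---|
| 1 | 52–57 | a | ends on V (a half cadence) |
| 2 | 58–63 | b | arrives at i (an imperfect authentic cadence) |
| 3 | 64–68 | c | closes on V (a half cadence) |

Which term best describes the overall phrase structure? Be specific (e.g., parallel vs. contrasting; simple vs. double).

The final phrase closes with a half cadence, which is not stronger than the preceding imperfect authentic cadence; the 3 phrases lack an overall antecedent–consequent design and so form a phrase group.

phrase group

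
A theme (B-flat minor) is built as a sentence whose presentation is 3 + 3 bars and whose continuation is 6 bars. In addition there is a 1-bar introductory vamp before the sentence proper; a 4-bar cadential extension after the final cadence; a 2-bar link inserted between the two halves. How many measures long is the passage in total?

19 measures

Basic sentence: 3 + 3 + 6 = 12 bars.
12 (basic form) + 1 (introduction) + 4 (cadential extension) + 2 (link) = 19.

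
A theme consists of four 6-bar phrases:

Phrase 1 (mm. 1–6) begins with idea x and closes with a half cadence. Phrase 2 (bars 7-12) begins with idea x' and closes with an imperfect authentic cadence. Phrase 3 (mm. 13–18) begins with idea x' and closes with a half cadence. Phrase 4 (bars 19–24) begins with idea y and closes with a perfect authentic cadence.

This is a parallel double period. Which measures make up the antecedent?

In a double period the first pair of phrases (ending imperfect authentic cadence) is the large antecedent and the second pair (ending perfect authentic cadence) is the large consequent; the antecedent is measures 1–12.

measures 1–12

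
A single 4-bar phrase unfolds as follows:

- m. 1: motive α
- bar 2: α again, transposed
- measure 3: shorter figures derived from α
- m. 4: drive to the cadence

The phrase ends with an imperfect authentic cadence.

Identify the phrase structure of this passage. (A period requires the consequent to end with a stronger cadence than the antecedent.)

sentence

Basic idea (bar 1) + its repetition (m. 2) form the presentation; fragmentation and cadence (bars 3–4) form the continuation — the 4-bar whole is a sentence.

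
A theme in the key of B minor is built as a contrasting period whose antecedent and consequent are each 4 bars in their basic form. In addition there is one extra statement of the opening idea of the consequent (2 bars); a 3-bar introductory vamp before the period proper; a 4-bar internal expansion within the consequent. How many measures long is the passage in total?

17 measures

Basic contrasting period: 4 + 4 = 8 bars.
8 (basic form) + 2 (extra statement) + 3 (introduction) + 4 (internal expansion) = 17.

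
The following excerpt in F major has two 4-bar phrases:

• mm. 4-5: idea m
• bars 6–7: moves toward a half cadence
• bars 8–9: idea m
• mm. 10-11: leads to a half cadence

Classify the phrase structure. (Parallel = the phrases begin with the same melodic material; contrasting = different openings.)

repeated phrase

Both phrases have the same opening (m) and the same cadence (half cadence): the second is a restatement, not a consequent, so this is a repeated phrase rather than a period.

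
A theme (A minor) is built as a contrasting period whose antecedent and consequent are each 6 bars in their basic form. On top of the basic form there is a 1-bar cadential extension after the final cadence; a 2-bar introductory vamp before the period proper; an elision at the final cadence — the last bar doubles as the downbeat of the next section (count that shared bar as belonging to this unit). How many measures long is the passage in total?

Basic contrasting period: 6 + 6 = 12 bars.
12 (basic form) + 1 (cadential extension) + 2 (introduction) = 15.
The elision shares a bar with the next section but does not change this unit's count.

15 measures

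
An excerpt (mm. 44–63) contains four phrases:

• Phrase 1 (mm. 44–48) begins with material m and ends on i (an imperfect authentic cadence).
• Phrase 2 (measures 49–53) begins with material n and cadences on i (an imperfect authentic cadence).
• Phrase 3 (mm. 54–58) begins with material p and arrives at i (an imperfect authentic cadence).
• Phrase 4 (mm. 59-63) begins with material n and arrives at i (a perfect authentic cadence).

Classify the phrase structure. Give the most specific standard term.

contrasting double period

Four phrases in two halves: the first half (bars 44–53) ends with an imperfect authentic cadence, the second (measures 54–63) with a perfect authentic cadence — a large antecedent–consequent pair, i.e. a double period.
Phrase 3 begins with different material from phrase 1, making it contrasting.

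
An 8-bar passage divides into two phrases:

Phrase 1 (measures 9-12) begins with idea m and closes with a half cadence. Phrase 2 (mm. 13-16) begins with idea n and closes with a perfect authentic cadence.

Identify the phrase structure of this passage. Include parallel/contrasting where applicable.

Phrase 1 ends with a half cadence (weaker) and phrase 2 with a perfect authentic cadence (stronger): antecedent + consequent = a period.
The two phrases open with different material (m / n), so the period is contrasting.

contrasting period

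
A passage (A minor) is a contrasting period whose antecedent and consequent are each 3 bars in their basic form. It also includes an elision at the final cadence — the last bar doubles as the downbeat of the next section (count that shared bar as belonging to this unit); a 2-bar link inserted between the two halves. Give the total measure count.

8 measures

Basic contrasting period: 3 + 3 = 6 bars.
6 (basic form) + 2 (link) = 8.
The elision shares a bar with the next section but does not change this unit's count.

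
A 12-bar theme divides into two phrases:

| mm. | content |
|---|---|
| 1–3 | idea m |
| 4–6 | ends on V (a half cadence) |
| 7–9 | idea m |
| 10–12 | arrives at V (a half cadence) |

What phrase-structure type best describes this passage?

repeated phrase

Both phrases have the same opening (m) and the same cadence (half cadence): the second is a restatement, not a consequent, so this is a repeated phrase rather than a period.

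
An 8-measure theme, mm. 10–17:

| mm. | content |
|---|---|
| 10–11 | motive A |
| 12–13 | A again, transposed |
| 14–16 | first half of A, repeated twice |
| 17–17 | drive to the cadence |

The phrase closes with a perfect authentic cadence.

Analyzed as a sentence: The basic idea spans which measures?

The presentation of a sentence is the basic idea (measures 10–11) plus its repetition (measures 12-13); the basic idea is therefore bars 10–11.

measures 10–11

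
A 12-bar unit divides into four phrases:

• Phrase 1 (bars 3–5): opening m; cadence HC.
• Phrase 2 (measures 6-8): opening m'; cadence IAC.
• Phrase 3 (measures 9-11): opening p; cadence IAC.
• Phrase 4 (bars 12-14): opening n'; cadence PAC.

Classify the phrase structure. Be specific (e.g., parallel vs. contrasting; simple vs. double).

Four phrases in two halves: the first half (bars 3-8) ends with an imperfect authentic cadence, the second (measures 9–14) with a perfect authentic cadence — a large antecedent–consequent pair, i.e. a double period.
Phrase 3 begins with different material from phrase 1, making it contrasting.

contrasting double period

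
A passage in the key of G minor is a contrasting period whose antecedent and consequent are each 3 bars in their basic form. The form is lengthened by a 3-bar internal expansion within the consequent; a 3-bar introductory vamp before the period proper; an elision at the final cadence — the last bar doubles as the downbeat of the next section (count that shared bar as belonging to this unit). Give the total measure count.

12 measures

Basic contrasting period: 3 + 3 = 6 bars.
6 (basic form) + 3 (internal expansion) + 3 (introduction) = 12.
The elision shares a bar with the next section but does not change this unit's count.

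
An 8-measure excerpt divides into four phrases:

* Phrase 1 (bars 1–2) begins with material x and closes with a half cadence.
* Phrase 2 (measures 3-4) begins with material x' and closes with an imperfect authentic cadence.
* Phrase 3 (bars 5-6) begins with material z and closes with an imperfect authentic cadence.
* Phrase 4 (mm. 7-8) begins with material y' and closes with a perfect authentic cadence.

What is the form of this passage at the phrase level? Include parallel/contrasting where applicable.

Four phrases in two halves: the first half (mm. 1–4) ends with an imperfect authentic cadence, the second (mm. 5–8) with a perfect authentic cadence — a large antecedent–consequent pair, i.e. a double period.
Phrase 3 begins with different material from phrase 1, making it contrasting.

contrasting double period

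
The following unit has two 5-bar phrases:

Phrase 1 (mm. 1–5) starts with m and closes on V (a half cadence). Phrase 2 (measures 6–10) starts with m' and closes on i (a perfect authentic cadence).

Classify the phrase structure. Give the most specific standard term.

Phrase 1 ends with a half cadence (weaker) and phrase 2 with a perfect authentic cadence (stronger): antecedent + consequent = a period.
The two phrases open with the same material (m / m'), so the period is parallel.

parallel period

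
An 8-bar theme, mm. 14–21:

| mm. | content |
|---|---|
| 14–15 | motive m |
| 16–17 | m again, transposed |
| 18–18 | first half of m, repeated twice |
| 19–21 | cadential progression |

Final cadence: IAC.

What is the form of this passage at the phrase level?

Basic idea (measures 14–15) + its repetition (bars 16-17) form the presentation; fragmentation and cadence (measures 18-21) form the continuation — the 8-bar whole is a sentence.

sentence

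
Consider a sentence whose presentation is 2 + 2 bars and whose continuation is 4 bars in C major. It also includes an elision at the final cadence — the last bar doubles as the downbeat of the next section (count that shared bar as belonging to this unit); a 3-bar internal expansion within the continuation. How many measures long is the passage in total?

11 measures

Basic sentence: 2 + 2 + 4 = 8 bars.
8 (basic form) + 3 (internal expansion) = 11.
The elision shares a bar with the next section but does not change this unit's count.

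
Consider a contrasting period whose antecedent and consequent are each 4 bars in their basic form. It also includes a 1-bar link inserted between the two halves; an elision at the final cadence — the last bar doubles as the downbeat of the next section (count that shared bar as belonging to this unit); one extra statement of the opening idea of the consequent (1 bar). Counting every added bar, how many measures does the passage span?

Basic contrasting period: 4 + 4 = 8 bars.
8 (basic form) + 1 (link) + 1 (extra statement) = 10.
The elision shares a bar with the next section but does not change this unit's count.

10 measures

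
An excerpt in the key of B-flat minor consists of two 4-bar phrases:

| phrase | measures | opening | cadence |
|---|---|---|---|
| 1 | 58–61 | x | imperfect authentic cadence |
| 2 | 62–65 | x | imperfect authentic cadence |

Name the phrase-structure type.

Both phrases have the same opening (x) and the same cadence (imperfect authentic cadence): the second is a restatement, not a consequent, so this is a repeated phrase rather than a period.

repeated phrase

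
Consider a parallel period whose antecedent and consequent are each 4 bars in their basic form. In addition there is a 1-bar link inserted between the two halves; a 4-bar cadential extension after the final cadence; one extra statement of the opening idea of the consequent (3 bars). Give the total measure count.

16 measures

Basic parallel period: 4 + 4 = 8 bars.
8 (basic form) + 1 (link) + 4 (cadential extension) + 3 (extra statement) = 16.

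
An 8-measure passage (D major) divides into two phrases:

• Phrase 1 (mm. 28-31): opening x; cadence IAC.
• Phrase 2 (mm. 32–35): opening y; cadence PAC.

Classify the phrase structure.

Phrase 1 ends with an imperfect authentic cadence (weaker) and phrase 2 with a perfect authentic cadence (stronger): antecedent + consequent = a period.
The two phrases open with different material (x / y), so the period is contrasting.

contrasting period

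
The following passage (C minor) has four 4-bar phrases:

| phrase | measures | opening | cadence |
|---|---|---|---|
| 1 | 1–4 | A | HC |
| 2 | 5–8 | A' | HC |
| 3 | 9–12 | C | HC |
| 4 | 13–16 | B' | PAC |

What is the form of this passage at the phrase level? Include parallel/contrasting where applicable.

Four phrases in two halves: the first half (bars 1–8) ends with a half cadence, the second (measures 9–16) with a perfect authentic cadence — a large antecedent–consequent pair, i.e. a double period.
Phrase 3 begins with different material from phrase 1, making it contrasting.

contrasting double period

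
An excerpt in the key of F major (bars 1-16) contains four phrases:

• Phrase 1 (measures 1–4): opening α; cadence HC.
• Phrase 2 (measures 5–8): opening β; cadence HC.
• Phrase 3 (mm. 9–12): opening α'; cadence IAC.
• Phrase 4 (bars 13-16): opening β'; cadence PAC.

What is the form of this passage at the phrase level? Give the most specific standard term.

Four phrases in two halves: the first half (mm. 1–8) ends with a half cadence, the second (mm. 9-16) with a perfect authentic cadence — a large antecedent–consequent pair, i.e. a double period.
Phrase 3 begins with the same material as phrase 1, making it parallel.

parallel double period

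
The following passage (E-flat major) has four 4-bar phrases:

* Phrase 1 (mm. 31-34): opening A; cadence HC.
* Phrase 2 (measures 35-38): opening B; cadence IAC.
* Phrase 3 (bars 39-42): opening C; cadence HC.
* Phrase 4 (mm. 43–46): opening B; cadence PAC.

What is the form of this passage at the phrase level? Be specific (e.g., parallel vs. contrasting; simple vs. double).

contrasting double period

Four phrases in two halves: the first half (mm. 31–38) ends with an imperfect authentic cadence, the second (mm. 39-46) with a perfect authentic cadence — a large antecedent–consequent pair, i.e. a double period.
Phrase 3 begins with different material from phrase 1, making it contrasting.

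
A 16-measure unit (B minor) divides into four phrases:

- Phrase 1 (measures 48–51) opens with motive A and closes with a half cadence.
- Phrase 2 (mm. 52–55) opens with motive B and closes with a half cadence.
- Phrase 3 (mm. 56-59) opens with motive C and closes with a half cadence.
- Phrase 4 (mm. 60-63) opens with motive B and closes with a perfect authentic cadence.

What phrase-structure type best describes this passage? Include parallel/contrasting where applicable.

contrasting double period

Four phrases in two halves: the first half (measures 48–55) ends with a half cadence, the second (measures 56–63) with a perfect authentic cadence — a large antecedent–consequent pair, i.e. a double period.
Phrase 3 begins with different material from phrase 1, making it contrasting.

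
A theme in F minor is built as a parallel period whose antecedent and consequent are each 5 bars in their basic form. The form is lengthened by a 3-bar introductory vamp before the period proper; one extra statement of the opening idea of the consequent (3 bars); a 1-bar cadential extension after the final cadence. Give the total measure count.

17 measures

Basic parallel period: 5 + 5 = 10 bars.
10 (basic form) + 3 (introduction) + 3 (extra statement) + 1 (cadential extension) = 17.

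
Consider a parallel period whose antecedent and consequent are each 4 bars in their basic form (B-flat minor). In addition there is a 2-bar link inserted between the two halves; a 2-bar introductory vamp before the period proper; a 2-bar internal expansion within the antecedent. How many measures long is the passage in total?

Basic parallel period: 4 + 4 = 8 bars.
8 (basic form) + 2 (link) + 2 (introduction) + 2 (internal expansion) = 14.

14 measures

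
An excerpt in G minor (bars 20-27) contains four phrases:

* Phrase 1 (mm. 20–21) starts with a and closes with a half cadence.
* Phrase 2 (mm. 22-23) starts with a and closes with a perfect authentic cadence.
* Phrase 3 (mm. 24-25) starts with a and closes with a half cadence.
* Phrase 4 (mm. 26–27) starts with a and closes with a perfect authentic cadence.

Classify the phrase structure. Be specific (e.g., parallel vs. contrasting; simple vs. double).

repeated period

The cadence pattern HC–PAC–HC–PAC is weak–strong twice, and phrases 3–4 restate phrases 1–2: a period heard twice, not a double period (which would end weakly at phrase 2).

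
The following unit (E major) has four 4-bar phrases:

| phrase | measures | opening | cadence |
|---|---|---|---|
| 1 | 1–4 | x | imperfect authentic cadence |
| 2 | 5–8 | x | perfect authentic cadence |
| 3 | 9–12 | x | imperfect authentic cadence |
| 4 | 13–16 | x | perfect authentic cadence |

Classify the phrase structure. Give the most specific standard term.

repeated period

The cadence pattern IAC–PAC–IAC–PAC is weak–strong twice, and phrases 3–4 restate phrases 1–2: a period heard twice, not a double period (which would end weakly at phrase 2).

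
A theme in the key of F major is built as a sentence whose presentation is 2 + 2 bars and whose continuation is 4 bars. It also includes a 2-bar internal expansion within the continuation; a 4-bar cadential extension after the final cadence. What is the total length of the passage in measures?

Basic sentence: 2 + 2 + 4 = 8 bars.
8 (basic form) + 2 (internal expansion) + 4 (cadential extension) = 14.

14 measures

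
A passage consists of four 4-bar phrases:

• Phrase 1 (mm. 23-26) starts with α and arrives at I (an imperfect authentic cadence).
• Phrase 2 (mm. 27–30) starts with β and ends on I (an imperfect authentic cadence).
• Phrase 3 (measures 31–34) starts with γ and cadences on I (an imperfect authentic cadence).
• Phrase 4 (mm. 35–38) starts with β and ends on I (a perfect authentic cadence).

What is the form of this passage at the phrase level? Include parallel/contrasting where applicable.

Four phrases in two halves: the first half (bars 23-30) ends with an imperfect authentic cadence, the second (measures 31–38) with a perfect authentic cadence — a large antecedent–consequent pair, i.e. a double period.
Phrase 3 begins with different material from phrase 1, making it contrasting.

contrasting double period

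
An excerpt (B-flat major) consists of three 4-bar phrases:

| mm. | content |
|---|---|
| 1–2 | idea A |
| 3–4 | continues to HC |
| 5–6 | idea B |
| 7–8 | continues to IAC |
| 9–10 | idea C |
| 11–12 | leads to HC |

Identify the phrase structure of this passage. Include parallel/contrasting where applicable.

The final phrase closes with a half cadence, which is not stronger than the preceding imperfect authentic cadence; the 3 phrases lack an overall antecedent–consequent design and so form a phrase group.

phrase group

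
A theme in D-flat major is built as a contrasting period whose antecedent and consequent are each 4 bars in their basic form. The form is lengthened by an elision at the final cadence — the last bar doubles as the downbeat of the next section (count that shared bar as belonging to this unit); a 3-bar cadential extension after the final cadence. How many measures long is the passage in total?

Basic contrasting period: 4 + 4 = 8 bars.
8 (basic form) + 3 (cadential extension) = 11.
The elision shares a bar with the next section but does not change this unit's count.

11 measures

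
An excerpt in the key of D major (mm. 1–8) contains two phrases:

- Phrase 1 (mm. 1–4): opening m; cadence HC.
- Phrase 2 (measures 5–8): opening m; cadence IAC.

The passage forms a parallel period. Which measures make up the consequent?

The phrase ending with the weaker cadence (half cadence) is the antecedent; the one ending more conclusively (imperfect authentic cadence) is the consequent. The consequent is measures 5–8.

measures 5–8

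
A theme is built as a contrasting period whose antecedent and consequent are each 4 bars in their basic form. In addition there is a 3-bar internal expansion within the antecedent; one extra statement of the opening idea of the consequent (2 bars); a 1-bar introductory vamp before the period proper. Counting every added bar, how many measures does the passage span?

Basic contrasting period: 4 + 4 = 8 bars.
8 (basic form) + 3 (internal expansion) + 2 (extra statement) + 1 (introduction) = 14.

14 measures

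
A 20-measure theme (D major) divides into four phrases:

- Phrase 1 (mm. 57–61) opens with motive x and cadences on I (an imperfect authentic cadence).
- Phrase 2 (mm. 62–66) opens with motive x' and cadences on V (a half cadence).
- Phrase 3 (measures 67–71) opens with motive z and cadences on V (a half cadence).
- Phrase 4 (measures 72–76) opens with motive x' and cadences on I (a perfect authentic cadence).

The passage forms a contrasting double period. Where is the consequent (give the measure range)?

In a double period the four phrases pair into a large antecedent (phrases 1–2, ending half cadence) and a large consequent (phrases 3–4, ending perfect authentic cadence). The consequent spans measures 67-76.

measures 67–76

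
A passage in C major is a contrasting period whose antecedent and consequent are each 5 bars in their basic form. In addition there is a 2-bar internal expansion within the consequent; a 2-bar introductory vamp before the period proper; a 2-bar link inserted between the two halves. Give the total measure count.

Basic contrasting period: 5 + 5 = 10 bars.
10 (basic form) + 2 (internal expansion) + 2 (introduction) + 2 (link) = 16.

16 measures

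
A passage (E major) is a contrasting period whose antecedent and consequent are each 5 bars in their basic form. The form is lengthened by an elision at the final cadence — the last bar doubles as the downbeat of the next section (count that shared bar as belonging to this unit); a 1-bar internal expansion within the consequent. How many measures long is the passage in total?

11 measures

Basic contrasting period: 5 + 5 = 10 bars.
10 (basic form) + 1 (internal expansion) = 11.
The elision shares a bar with the next section but does not change this unit's count.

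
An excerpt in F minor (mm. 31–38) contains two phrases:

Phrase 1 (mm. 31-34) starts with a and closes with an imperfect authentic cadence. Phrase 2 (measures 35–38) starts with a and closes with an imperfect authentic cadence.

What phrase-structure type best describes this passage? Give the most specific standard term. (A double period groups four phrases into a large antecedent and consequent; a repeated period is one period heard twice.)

Both phrases have the same opening (a) and the same cadence (imperfect authentic cadence): the second is a restatement, not a consequent, so this is a repeated phrase rather than a period.

repeated phrase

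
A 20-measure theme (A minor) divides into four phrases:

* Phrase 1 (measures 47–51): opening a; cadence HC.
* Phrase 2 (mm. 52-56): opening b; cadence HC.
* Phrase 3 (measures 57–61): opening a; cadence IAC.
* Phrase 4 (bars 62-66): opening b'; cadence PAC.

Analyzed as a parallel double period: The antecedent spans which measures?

In a double period the four phrases pair into a large antecedent (phrases 1–2, ending half cadence) and a large consequent (phrases 3–4, ending perfect authentic cadence). The antecedent spans bars 47-56.

measures 47–56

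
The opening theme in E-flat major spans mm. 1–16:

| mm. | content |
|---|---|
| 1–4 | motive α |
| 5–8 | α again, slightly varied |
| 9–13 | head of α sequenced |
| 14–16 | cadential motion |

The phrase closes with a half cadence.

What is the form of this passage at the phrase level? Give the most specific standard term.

Basic idea (bars 1–4) + its repetition (bars 5-8) form the presentation; fragmentation and cadence (mm. 9–16) form the continuation — the 16-bar whole is a sentence.

sentence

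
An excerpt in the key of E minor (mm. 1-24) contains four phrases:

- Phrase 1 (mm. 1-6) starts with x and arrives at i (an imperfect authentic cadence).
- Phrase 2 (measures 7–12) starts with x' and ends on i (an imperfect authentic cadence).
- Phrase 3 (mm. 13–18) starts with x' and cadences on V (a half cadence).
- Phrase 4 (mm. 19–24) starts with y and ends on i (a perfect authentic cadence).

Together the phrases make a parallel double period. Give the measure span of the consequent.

In a double period the first pair of phrases (ending imperfect authentic cadence) is the large antecedent and the second pair (ending perfect authentic cadence) is the large consequent; the consequent is measures 13–24.

measures 13–24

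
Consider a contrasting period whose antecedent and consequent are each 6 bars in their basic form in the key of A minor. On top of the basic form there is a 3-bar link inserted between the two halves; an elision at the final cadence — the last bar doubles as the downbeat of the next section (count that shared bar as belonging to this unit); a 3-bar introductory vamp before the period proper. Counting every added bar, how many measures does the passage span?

Basic contrasting period: 6 + 6 = 12 bars.
12 (basic form) + 3 (link) + 3 (introduction) = 18.
The elision shares a bar with the next section but does not change this unit's count.

18 measures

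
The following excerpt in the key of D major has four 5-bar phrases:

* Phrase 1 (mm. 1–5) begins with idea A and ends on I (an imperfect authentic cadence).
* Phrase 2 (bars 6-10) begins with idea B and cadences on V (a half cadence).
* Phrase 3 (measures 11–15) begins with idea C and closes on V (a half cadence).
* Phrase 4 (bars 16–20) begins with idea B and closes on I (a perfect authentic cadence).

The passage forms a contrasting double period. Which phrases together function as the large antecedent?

phrases 1 and 2

In a double period the first pair of phrases (ending half cadence) is the large antecedent and the second pair (ending perfect authentic cadence) is the large consequent; the antecedent is phrases 1 and 2.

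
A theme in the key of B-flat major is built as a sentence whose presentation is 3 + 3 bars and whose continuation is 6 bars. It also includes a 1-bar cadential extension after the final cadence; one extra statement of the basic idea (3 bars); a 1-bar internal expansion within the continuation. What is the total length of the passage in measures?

17 measures

Basic sentence: 3 + 3 + 6 = 12 bars.
12 (basic form) + 1 (cadential extension) + 3 (extra statement) + 1 (internal expansion) = 17.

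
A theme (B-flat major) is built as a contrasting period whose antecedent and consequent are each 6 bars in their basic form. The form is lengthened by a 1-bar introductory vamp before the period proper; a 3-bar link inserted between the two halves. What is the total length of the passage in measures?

Basic contrasting period: 6 + 6 = 12 bars.
12 (basic form) + 1 (introduction) + 3 (link) = 16.

16 measures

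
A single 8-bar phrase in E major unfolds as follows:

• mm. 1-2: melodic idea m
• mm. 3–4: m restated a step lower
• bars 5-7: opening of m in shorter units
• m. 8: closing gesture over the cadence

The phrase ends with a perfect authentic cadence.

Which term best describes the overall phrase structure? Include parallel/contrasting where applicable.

sentence

Basic idea (measures 1–2) + its repetition (mm. 3–4) form the presentation; fragmentation and cadence (measures 5-8) form the continuation — the 8-bar whole is a sentence.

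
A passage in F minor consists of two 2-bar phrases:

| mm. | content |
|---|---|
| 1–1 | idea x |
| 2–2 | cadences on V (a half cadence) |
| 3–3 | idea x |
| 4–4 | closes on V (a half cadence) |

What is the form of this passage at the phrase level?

Both phrases have the same opening (x) and the same cadence (half cadence): the second is a restatement, not a consequent, so this is a repeated phrase rather than a period.

repeated phrase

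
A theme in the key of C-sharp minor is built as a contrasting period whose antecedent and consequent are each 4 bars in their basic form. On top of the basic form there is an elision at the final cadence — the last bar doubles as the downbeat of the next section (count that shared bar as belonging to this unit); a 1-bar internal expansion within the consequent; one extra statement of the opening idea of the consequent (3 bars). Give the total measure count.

12 measures

Basic contrasting period: 4 + 4 = 8 bars.
8 (basic form) + 1 (internal expansion) + 3 (extra statement) = 12.
The elision shares a bar with the next section but does not change this unit's count.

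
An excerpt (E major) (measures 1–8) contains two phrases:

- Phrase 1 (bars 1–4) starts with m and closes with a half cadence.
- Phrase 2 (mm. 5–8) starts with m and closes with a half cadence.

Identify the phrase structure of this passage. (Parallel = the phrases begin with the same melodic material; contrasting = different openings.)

Both phrases have the same opening (m) and the same cadence (half cadence): the second is a restatement, not a consequent, so this is a repeated phrase rather than a period.

repeated phrase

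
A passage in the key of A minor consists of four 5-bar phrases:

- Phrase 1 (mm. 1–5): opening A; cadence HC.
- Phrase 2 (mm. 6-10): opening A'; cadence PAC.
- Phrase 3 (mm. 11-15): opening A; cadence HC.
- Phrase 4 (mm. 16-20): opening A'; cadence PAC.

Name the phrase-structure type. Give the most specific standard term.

The cadence pattern HC–PAC–HC–PAC is weak–strong twice, and phrases 3–4 restate phrases 1–2: a period heard twice, not a double period (which would end weakly at phrase 2).

repeated period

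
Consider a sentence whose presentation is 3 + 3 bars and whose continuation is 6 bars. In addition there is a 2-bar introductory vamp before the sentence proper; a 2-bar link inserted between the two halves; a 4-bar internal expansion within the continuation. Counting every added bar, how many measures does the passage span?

Basic sentence: 3 + 3 + 6 = 12 bars.
12 (basic form) + 2 (introduction) + 2 (link) + 4 (internal expansion) = 20.

20 measures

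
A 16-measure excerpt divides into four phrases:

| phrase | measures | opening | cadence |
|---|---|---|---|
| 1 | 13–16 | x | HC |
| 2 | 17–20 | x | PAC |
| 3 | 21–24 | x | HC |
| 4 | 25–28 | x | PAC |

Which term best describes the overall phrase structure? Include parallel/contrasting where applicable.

repeated period

The cadence pattern HC–PAC–HC–PAC is weak–strong twice, and phrases 3–4 restate phrases 1–2: a period heard twice, not a double period (which would end weakly at phrase 2).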